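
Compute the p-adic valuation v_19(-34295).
v_19(-34295) = 3

v_19(n) is the largest exponent k such that 19^k divides n. Factor out: -34295 = -19^3 · 5. (Sign doesn't affect v_p.) So v_19(-34295) = 3.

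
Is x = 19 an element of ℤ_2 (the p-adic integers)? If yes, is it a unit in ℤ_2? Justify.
x ∈ ℤ_2^× (unit); v_2(x) = 0

ℤ_2 = {x ∈ ℚ_2 : v_2(x) ≥ 0} and ℤ_2^× = {x ∈ ℤ_2 : v_2(x) = 0}. Here v_2(19) = v_2(num) − v_2(den) = 0; compare against these criteria.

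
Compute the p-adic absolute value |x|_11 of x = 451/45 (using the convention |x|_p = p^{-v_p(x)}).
|451/45|_11 = 1/11

Step 1 — compute v_11(x) by factoring powers of 11 out of the numerator and denominator: v_11(451/45) = 1. Step 2 — apply |x|_p = p^{-v_p(x)} = 11^{-1} = 1/11.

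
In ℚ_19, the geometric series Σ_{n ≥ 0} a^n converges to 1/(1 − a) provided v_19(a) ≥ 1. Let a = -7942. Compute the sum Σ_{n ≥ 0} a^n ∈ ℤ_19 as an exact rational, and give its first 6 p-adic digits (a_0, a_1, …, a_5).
Σ a^n = 1/(1 − a) = 1/7943;  first 6 digits = (1, 0, 16, 17, 8, 6)

v_19(a) = 2 ≥ 1, so the series converges in ℤ_19 to 1/(1 − a) = 1/(1 − (-7942)) = 1/7943. Expand this rational in ℤ_19: compute digits iteratively via d_i = x_i mod 19, x_{i+1} = (x_i − d_i)/19. The first 6 digits are (1, 0, 16, 17, 8, 6).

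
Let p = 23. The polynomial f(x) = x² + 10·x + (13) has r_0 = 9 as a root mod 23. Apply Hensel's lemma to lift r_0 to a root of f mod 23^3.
r_2 = 1136 (mod 12167)

Hensel: r_{i+1} = r_i − f(r_i)·(f′(r_i))^{-1} mod 23^{i+2}, f′(x) = 2x + 10. Iterate:
  r_0 = 9 (mod 23)
  r_1 = 78 (mod 529)
  r_2 = 1136 (mod 12167)
Final: r = 1136 satisfies f(r) ≡ 0 mod 23^3.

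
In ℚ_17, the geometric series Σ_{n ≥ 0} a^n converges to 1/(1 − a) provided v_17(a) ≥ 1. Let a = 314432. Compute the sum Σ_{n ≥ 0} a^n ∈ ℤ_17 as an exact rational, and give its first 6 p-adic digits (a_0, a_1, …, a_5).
Σ a^n = 1/(1 − a) = -1/314431;  first 6 digits = (1, 0, 0, 13, 3, 0)

v_17(a) = 3 ≥ 1, so the series converges in ℤ_17 to 1/(1 − a) = 1/(1 − 314432) = -1/314431. Expand this rational in ℤ_17: compute digits iteratively via d_i = x_i mod 17, x_{i+1} = (x_i − d_i)/17. The first 6 digits are (1, 0, 0, 13, 3, 0).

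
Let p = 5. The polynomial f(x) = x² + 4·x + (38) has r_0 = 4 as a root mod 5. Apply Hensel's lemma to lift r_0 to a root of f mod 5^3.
r_2 = 94 (mod 125)

Hensel: r_{i+1} = r_i − f(r_i)·(f′(r_i))^{-1} mod 5^{i+2}, f′(x) = 2x + 4. Iterate:
  r_0 = 4 (mod 5)
  r_1 = 19 (mod 25)
  r_2 = 94 (mod 125)
Final: r = 94 satisfies f(r) ≡ 0 mod 5^3.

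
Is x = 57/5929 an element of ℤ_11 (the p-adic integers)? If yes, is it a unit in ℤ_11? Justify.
x ∉ ℤ_11 (v_11(x) = -2 < 0)

ℤ_11 = {x ∈ ℚ_11 : v_11(x) ≥ 0} and ℤ_11^× = {x ∈ ℤ_11 : v_11(x) = 0}. Here v_11(57/5929) = v_11(num) − v_11(den) = -2; compare against these criteria.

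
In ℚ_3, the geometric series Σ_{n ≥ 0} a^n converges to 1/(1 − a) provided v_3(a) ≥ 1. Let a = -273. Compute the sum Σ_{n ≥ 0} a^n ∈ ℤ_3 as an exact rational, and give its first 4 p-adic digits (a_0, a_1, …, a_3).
Σ a^n = 1/(1 − a) = 1/274;  first 4 digits = (1, 2, 0, 1)

v_3(a) = 1 ≥ 1, so the series converges in ℤ_3 to 1/(1 − a) = 1/(1 − (-273)) = 1/274. Expand this rational in ℤ_3: compute digits iteratively via d_i = x_i mod 3, x_{i+1} = (x_i − d_i)/3. The first 4 digits are (1, 2, 0, 1).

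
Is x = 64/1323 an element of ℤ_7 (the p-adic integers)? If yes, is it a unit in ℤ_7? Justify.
x ∉ ℤ_7 (v_7(x) = -2 < 0)

ℤ_7 = {x ∈ ℚ_7 : v_7(x) ≥ 0} and ℤ_7^× = {x ∈ ℤ_7 : v_7(x) = 0}. Here v_7(64/1323) = v_7(num) − v_7(den) = -2; compare against these criteria.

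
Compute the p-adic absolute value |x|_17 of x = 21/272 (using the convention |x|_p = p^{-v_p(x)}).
|21/272|_17 = 17

Step 1 — compute v_17(x) by factoring powers of 17 out of the numerator and denominator: v_17(21/272) = -1. Step 2 — apply |x|_p = p^{-v_p(x)} = 17^{1} = 17.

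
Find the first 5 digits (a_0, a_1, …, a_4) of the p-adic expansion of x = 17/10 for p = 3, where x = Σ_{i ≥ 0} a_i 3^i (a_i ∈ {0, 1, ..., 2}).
(a_0, …, a_4) = (2, 2, 2, 0, 0)

v_3(17/10) = 0 (numerator and denominator both coprime to 3), so x ∈ ℤ_3^×. Compute digits iteratively via a_i = x_i mod 3, x_{i+1} = (x_i − a_i)/3, with x_0 = x:
  x_0 = 17/10;  a_0 = 2;  x_1 = (x_0 − 2)/3 = -1/10
  x_1 = -1/10;  a_1 = 2;  x_2 = (x_1 − 2)/3 = -7/10
  x_2 = -7/10;  a_2 = 2;  x_3 = (x_2 − 2)/3 = -9/10
  x_3 = -9/10;  a_3 = 0;  x_4 = (x_3 − 0)/3 = -3/10
  x_4 = -3/10;  a_4 = 0;  x_5 = (x_4 − 0)/3 = -1/10
Digits: (2, 2, 2, 0, 0).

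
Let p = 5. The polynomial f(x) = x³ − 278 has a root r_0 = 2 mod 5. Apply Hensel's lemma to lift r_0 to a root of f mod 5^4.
r_3 = 162 (mod 625)

Hensel: r_{i+1} = r_i − f(r_i)/f′(r_i) mod 5^{i+2}, where f′(x) = 3x². Iterate:
  r_0 = 2 (mod 5)
  r_1 = 12 (mod 25)
  r_2 = 37 (mod 125)
  r_3 = 162 (mod 625)
Final: r = 162 with f(r) ≡ 0 mod 5^4.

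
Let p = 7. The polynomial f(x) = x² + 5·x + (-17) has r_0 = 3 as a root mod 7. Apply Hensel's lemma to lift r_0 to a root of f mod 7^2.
r_1 = 38 (mod 49)

Hensel: r_{i+1} = r_i − f(r_i)·(f′(r_i))^{-1} mod 7^{i+2}, f′(x) = 2x + 5. Iterate:
  r_0 = 3 (mod 7)
  r_1 = 38 (mod 49)
Final: r = 38 satisfies f(r) ≡ 0 mod 7^2.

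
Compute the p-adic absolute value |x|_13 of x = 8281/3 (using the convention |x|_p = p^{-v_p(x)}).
|8281/3|_13 = 1/169

Step 1 — compute v_13(x) by factoring powers of 13 out of the numerator and denominator: v_13(8281/3) = 2. Step 2 — apply |x|_p = p^{-v_p(x)} = 13^{-2} = 1/169.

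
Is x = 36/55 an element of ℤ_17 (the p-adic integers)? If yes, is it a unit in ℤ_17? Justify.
x ∈ ℤ_17^× (unit); v_17(x) = 0

ℤ_17 = {x ∈ ℚ_17 : v_17(x) ≥ 0} and ℤ_17^× = {x ∈ ℤ_17 : v_17(x) = 0}. Here v_17(36/55) = v_17(num) − v_17(den) = 0; compare against these criteria.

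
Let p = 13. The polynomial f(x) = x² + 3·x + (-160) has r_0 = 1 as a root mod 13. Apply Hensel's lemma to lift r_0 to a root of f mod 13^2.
r_1 = 66 (mod 169)

Hensel: r_{i+1} = r_i − f(r_i)·(f′(r_i))^{-1} mod 13^{i+2}, f′(x) = 2x + 3. Iterate:
  r_0 = 1 (mod 13)
  r_1 = 66 (mod 169)
Final: r = 66 satisfies f(r) ≡ 0 mod 13^2.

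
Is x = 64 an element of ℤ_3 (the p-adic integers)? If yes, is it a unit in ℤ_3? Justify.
x ∈ ℤ_3^× (unit); v_3(x) = 0

ℤ_3 = {x ∈ ℚ_3 : v_3(x) ≥ 0} and ℤ_3^× = {x ∈ ℤ_3 : v_3(x) = 0}. Here v_3(64) = v_3(num) − v_3(den) = 0; compare against these criteria.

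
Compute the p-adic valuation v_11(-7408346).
v_11(-7408346) = 5

v_11(n) is the largest exponent k such that 11^k divides n. Factor out: -7408346 = -11^5 · 46. (Sign doesn't affect v_p.) So v_11(-7408346) = 5.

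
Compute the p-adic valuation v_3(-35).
v_3(-35) = 0

v_3(n) is the largest exponent k such that 3^k divides n. Factor out: -35 = -3^0 · 35. (Sign doesn't affect v_p.) So v_3(-35) = 0.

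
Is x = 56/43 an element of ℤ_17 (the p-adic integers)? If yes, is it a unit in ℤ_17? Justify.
x ∈ ℤ_17^× (unit); v_17(x) = 0

ℤ_17 = {x ∈ ℚ_17 : v_17(x) ≥ 0} and ℤ_17^× = {x ∈ ℤ_17 : v_17(x) = 0}. Here v_17(56/43) = v_17(num) − v_17(den) = 0; compare against these criteria.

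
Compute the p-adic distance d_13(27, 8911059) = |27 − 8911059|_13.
d_13(27, 8911059) = 1/371293

Step 1 — x − y = 27 − 8911059 = -8911032. Step 2 — v_13(-8911032) = 5 (factor: -8911032 = −(13^5 · 24); the sign does not affect v_p). Step 3 — |x − y|_13 = 13^{-5} = 1/371293.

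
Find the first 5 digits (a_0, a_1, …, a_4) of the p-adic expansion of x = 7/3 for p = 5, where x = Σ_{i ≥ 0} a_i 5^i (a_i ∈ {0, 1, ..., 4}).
(a_0, …, a_4) = (4, 3, 1, 3, 1)

v_5(7/3) = 0 (numerator and denominator both coprime to 5), so x ∈ ℤ_5^×. Compute digits iteratively via a_i = x_i mod 5, x_{i+1} = (x_i − a_i)/5, with x_0 = x:
  x_0 = 7/3;  a_0 = 4;  x_1 = (x_0 − 4)/5 = -1/3
  x_1 = -1/3;  a_1 = 3;  x_2 = (x_1 − 3)/5 = -2/3
  x_2 = -2/3;  a_2 = 1;  x_3 = (x_2 − 1)/5 = -1/3
  x_3 = -1/3;  a_3 = 3;  x_4 = (x_3 − 3)/5 = -2/3
  x_4 = -2/3;  a_4 = 1;  x_5 = (x_4 − 1)/5 = -1/3
Digits: (4, 3, 1, 3, 1).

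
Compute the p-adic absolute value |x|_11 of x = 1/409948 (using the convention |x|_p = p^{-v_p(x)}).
|1/409948|_11 = 14641

Step 1 — compute v_11(x) by factoring powers of 11 out of the numerator and denominator: v_11(1/409948) = -4. Step 2 — apply |x|_p = p^{-v_p(x)} = 11^{4} = 14641.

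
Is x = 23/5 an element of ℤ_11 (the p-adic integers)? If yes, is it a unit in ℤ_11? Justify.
x ∈ ℤ_11^× (unit); v_11(x) = 0

ℤ_11 = {x ∈ ℚ_11 : v_11(x) ≥ 0} and ℤ_11^× = {x ∈ ℤ_11 : v_11(x) = 0}. Here v_11(23/5) = v_11(num) − v_11(den) = 0; compare against these criteria.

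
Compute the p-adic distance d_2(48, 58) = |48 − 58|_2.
d_2(48, 58) = 1/2

Step 1 — x − y = 48 − 58 = -10. Step 2 — v_2(-10) = 1 (factor: -10 = −(2^1 · 5); the sign does not affect v_p). Step 3 — |x − y|_2 = 2^{-1} = 1/2.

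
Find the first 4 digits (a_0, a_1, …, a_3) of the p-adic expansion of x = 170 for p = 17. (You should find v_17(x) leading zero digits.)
(a_0, …, a_3) = (0, 10, 0, 0)

v_17(170) = 1, so a_0 = ... = a_0 = 0. Factor out: x = 17^1 · u with u = 10 a unit in ℤ_17. Expand u iteratively via a_{v+i} = u_i mod 17, u_{i+1} = (u_i − a_{v+i})/17:
  u_0 = 10;  a_1 = 10;  u_1 = (u_0 − 10)/17 = 0
  u_1 = 0;  a_2 = 0;  u_2 = (u_1 − 0)/17 = 0
  u_2 = 0;  a_3 = 0;  u_3 = (u_2 − 0)/17 = 0
Digits: (0, 10, 0, 0).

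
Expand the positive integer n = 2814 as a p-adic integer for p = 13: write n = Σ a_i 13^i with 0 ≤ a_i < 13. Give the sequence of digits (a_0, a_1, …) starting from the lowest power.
(a_0, a_1, …) = (6, 8, 3, 1)

Repeated division by 13 gives the digits low-to-high: 2814 = 6 + 8·13^1 + 3·13^2 + 1·13^3. Digit sequence: (6, 8, 3, 1).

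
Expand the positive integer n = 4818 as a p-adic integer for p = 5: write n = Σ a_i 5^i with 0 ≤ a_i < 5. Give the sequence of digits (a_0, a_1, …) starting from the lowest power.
(a_0, a_1, …) = (3, 3, 2, 3, 2, 1)

Repeated division by 5 gives the digits low-to-high: 4818 = 3 + 3·5^1 + 2·5^2 + 3·5^3 + 2·5^4 + 1·5^5. Digit sequence: (3, 3, 2, 3, 2, 1).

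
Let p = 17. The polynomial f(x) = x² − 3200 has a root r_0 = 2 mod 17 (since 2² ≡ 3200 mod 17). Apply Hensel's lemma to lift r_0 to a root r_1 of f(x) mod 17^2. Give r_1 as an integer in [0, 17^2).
r_1 = 223 (mod 289)

Hensel's recurrence: r_{i+1} = r_i − f(r_i)·(f′(r_i))^{-1} mod 17^{i+2}, with f′(x) = 2x. Iterate:
  r_0 = 2 (mod 17)
  r_1 = 223 (mod 289)
Final: r_1 = 223, and one checks f(r_1) ≡ 0 mod 17^2.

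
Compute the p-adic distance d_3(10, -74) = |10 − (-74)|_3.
d_3(10, -74) = 1/3

Step 1 — x − y = 10 − (-74) = 84. Step 2 — v_3(84) = 1 (factor: 84 = (3^1 · 28); the sign does not affect v_p). Step 3 — |x − y|_3 = 3^{-1} = 1/3.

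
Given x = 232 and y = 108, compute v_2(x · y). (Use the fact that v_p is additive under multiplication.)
v_2(25056) = 5

v_p(x) = 3 (factor: 232 = 2^3 · 29); v_p(y) = 2 (factor: 108 = 2^2 · 27). Additivity: v_p(xy) = v_p(x) + v_p(y) = 3 + 2 = 5. (Direct check: xy = 25056 = 2^5 · (783).)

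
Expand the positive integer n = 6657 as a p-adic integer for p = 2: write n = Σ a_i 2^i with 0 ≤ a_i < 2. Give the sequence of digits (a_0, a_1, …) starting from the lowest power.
(a_0, a_1, …) = (1, 0, 0, 0, 0, 0, 0, 0, 0, 1, 0, 1, 1)

Repeated division by 2 gives the digits low-to-high: 6657 = 1 + 1·2^9 + 1·2^11 + 1·2^12. Digit sequence: (1, 0, 0, 0, 0, 0, 0, 0, 0, 1, 0, 1, 1).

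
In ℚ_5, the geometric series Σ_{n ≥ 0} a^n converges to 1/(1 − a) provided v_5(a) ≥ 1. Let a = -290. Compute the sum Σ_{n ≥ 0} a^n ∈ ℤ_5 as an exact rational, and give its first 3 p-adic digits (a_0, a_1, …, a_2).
Σ a^n = 1/(1 − a) = 1/291;  first 3 digits = (1, 2, 2)

v_5(a) = 1 ≥ 1, so the series converges in ℤ_5 to 1/(1 − a) = 1/(1 − (-290)) = 1/291. Expand this rational in ℤ_5: compute digits iteratively via d_i = x_i mod 5, x_{i+1} = (x_i − d_i)/5. The first 3 digits are (1, 2, 2).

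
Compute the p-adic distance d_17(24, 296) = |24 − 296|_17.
d_17(24, 296) = 1/17

Step 1 — x − y = 24 − 296 = -272. Step 2 — v_17(-272) = 1 (factor: -272 = −(17^1 · 16); the sign does not affect v_p). Step 3 — |x − y|_17 = 17^{-1} = 1/17.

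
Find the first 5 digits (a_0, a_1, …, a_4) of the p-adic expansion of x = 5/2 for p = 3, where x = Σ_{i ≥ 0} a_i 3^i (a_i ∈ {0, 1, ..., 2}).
(a_0, …, a_4) = (1, 2, 1, 1, 1)

v_3(5/2) = 0 (numerator and denominator both coprime to 3), so x ∈ ℤ_3^×. Compute digits iteratively via a_i = x_i mod 3, x_{i+1} = (x_i − a_i)/3, with x_0 = x:
  x_0 = 5/2;  a_0 = 1;  x_1 = (x_0 − 1)/3 = 1/2
  x_1 = 1/2;  a_1 = 2;  x_2 = (x_1 − 2)/3 = -1/2
  x_2 = -1/2;  a_2 = 1;  x_3 = (x_2 − 1)/3 = -1/2
  x_3 = -1/2;  a_3 = 1;  x_4 = (x_3 − 1)/3 = -1/2
  x_4 = -1/2;  a_4 = 1;  x_5 = (x_4 − 1)/3 = -1/2
Digits: (1, 2, 1, 1, 1).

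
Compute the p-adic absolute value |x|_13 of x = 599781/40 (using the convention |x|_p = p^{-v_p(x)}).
|599781/40|_13 = 1/28561

Step 1 — compute v_13(x) by factoring powers of 13 out of the numerator and denominator: v_13(599781/40) = 4. Step 2 — apply |x|_p = p^{-v_p(x)} = 13^{-4} = 1/28561.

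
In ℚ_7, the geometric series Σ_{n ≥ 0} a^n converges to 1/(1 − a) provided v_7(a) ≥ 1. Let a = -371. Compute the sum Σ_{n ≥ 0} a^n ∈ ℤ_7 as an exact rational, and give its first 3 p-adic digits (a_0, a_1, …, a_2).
Σ a^n = 1/(1 − a) = 1/372;  first 3 digits = (1, 3, 1)

v_7(a) = 1 ≥ 1, so the series converges in ℤ_7 to 1/(1 − a) = 1/(1 − (-371)) = 1/372. Expand this rational in ℤ_7: compute digits iteratively via d_i = x_i mod 7, x_{i+1} = (x_i − d_i)/7. The first 3 digits are (1, 3, 1).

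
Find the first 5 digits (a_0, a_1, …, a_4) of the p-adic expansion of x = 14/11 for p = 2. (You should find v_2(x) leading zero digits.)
(a_0, …, a_4) = (0, 1, 0, 1, 0)

v_2(14/11) = 1, so a_0 = ... = a_0 = 0. Factor out: x = 2^1 · u with u = 7/11 a unit in ℤ_2. Expand u iteratively via a_{v+i} = u_i mod 2, u_{i+1} = (u_i − a_{v+i})/2:
  u_0 = 7/11;  a_1 = 1;  u_1 = (u_0 − 1)/2 = -2/11
  u_1 = -2/11;  a_2 = 0;  u_2 = (u_1 − 0)/2 = -1/11
  u_2 = -1/11;  a_3 = 1;  u_3 = (u_2 − 1)/2 = -6/11
  u_3 = -6/11;  a_4 = 0;  u_4 = (u_3 − 0)/2 = -3/11
Digits: (0, 1, 0, 1, 0).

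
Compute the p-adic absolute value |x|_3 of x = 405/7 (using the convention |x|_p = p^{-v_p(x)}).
|405/7|_3 = 1/81

Step 1 — compute v_3(x) by factoring powers of 3 out of the numerator and denominator: v_3(405/7) = 4. Step 2 — apply |x|_p = p^{-v_p(x)} = 3^{-4} = 1/81.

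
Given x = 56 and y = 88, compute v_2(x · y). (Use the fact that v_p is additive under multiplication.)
v_2(4928) = 6

v_p(x) = 3 (factor: 56 = 2^3 · 7); v_p(y) = 3 (factor: 88 = 2^3 · 11). Additivity: v_p(xy) = v_p(x) + v_p(y) = 3 + 3 = 6. (Direct check: xy = 4928 = 2^6 · (77).)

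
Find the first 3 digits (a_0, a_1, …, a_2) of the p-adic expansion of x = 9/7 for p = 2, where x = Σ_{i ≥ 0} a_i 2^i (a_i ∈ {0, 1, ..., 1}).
(a_0, …, a_2) = (1, 1, 1)

v_2(9/7) = 0 (numerator and denominator both coprime to 2), so x ∈ ℤ_2^×. Compute digits iteratively via a_i = x_i mod 2, x_{i+1} = (x_i − a_i)/2, with x_0 = x:
  x_0 = 9/7;  a_0 = 1;  x_1 = (x_0 − 1)/2 = 1/7
  x_1 = 1/7;  a_1 = 1;  x_2 = (x_1 − 1)/2 = -3/7
  x_2 = -3/7;  a_2 = 1;  x_3 = (x_2 − 1)/2 = -5/7
Digits: (1, 1, 1).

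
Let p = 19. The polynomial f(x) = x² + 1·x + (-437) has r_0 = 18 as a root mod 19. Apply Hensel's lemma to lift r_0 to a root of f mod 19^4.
r_3 = 94505 (mod 130321)

Hensel: r_{i+1} = r_i − f(r_i)·(f′(r_i))^{-1} mod 19^{i+2}, f′(x) = 2x + 1. Iterate:
  r_0 = 18 (mod 19)
  r_1 = 284 (mod 361)
  r_2 = 5338 (mod 6859)
  r_3 = 94505 (mod 130321)
Final: r = 94505 satisfies f(r) ≡ 0 mod 19^4.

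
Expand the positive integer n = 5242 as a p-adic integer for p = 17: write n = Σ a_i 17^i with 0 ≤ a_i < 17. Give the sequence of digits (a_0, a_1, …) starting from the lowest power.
(a_0, a_1, …) = (6, 2, 1, 1)

Repeated division by 17 gives the digits low-to-high: 5242 = 6 + 2·17^1 + 1·17^2 + 1·17^3. Digit sequence: (6, 2, 1, 1).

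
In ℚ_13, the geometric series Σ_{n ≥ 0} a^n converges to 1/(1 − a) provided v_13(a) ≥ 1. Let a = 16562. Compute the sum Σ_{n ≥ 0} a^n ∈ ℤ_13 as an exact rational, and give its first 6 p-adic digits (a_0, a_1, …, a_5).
Σ a^n = 1/(1 − a) = -1/16561;  first 6 digits = (1, 0, 7, 7, 10, 10)

v_13(a) = 2 ≥ 1, so the series converges in ℤ_13 to 1/(1 − a) = 1/(1 − 16562) = -1/16561. Expand this rational in ℤ_13: compute digits iteratively via d_i = x_i mod 13, x_{i+1} = (x_i − d_i)/13. The first 6 digits are (1, 0, 7, 7, 10, 10).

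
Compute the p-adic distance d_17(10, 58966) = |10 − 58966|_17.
d_17(10, 58966) = 1/4913

Step 1 — x − y = 10 − 58966 = -58956. Step 2 — v_17(-58956) = 3 (factor: -58956 = −(17^3 · 12); the sign does not affect v_p). Step 3 — |x − y|_17 = 17^{-3} = 1/4913.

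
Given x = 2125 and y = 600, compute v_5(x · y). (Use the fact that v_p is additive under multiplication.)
v_5(1275000) = 5

v_p(x) = 3 (factor: 2125 = 5^3 · 17); v_p(y) = 2 (factor: 600 = 5^2 · 24). Additivity: v_p(xy) = v_p(x) + v_p(y) = 3 + 2 = 5. (Direct check: xy = 1275000 = 5^5 · (408).)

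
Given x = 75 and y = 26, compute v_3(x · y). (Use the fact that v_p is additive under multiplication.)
v_3(1950) = 1

v_p(x) = 1 (factor: 75 = 3^1 · 25); v_p(y) = 0 (factor: 26 = 3^0 · 26). Additivity: v_p(xy) = v_p(x) + v_p(y) = 1 + 0 = 1. (Direct check: xy = 1950 = 3^1 · (650).)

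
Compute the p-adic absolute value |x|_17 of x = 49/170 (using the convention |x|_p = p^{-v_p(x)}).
|49/170|_17 = 17

Step 1 — compute v_17(x) by factoring powers of 17 out of the numerator and denominator: v_17(49/170) = -1. Step 2 — apply |x|_p = p^{-v_p(x)} = 17^{1} = 17.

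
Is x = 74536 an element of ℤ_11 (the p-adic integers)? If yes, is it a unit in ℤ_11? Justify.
x ∈ ℤ_11 but not a unit; v_11(x) = 3 > 0

ℤ_11 = {x ∈ ℚ_11 : v_11(x) ≥ 0} and ℤ_11^× = {x ∈ ℤ_11 : v_11(x) = 0}. Here v_11(74536) = v_11(num) − v_11(den) = 3; compare against these criteria.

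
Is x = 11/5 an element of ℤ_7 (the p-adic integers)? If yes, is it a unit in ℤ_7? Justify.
x ∈ ℤ_7^× (unit); v_7(x) = 0

ℤ_7 = {x ∈ ℚ_7 : v_7(x) ≥ 0} and ℤ_7^× = {x ∈ ℤ_7 : v_7(x) = 0}. Here v_7(11/5) = v_7(num) − v_7(den) = 0; compare against these criteria.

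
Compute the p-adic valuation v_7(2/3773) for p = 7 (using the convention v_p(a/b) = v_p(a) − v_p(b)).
v_7(2/3773) = -3

Factor powers of 7 from the numerator and denominator of the reduced fraction: 2 = 7^0 · 2 and 3773 = 7^3 · 11. Apply v_p(a/b) = v_p(a) − v_p(b): v_7(2/3773) = 0 − 3 = -3.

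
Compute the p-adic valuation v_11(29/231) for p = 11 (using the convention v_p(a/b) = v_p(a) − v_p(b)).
v_11(29/231) = -1

Factor powers of 11 from the numerator and denominator of the reduced fraction: 29 = 11^0 · 29 and 231 = 11^1 · 21. Apply v_p(a/b) = v_p(a) − v_p(b): v_11(29/231) = 0 − 1 = -1.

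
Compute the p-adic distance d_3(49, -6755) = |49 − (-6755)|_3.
d_3(49, -6755) = 1/243

Step 1 — x − y = 49 − (-6755) = 6804. Step 2 — v_3(6804) = 5 (factor: 6804 = (3^5 · 28); the sign does not affect v_p). Step 3 — |x − y|_3 = 3^{-5} = 1/243.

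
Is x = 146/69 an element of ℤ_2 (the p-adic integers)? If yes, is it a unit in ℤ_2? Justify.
x ∈ ℤ_2 but not a unit; v_2(x) = 1 > 0

ℤ_2 = {x ∈ ℚ_2 : v_2(x) ≥ 0} and ℤ_2^× = {x ∈ ℤ_2 : v_2(x) = 0}. Here v_2(146/69) = v_2(num) − v_2(den) = 1; compare against these criteria.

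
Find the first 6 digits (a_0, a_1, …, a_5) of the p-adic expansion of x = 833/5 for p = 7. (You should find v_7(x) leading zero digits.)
(a_0, …, a_5) = (0, 0, 2, 3, 1, 4)

v_7(833/5) = 2, so a_0 = ... = a_1 = 0. Factor out: x = 7^2 · u with u = 17/5 a unit in ℤ_7. Expand u iteratively via a_{v+i} = u_i mod 7, u_{i+1} = (u_i − a_{v+i})/7:
  u_0 = 17/5;  a_2 = 2;  u_1 = (u_0 − 2)/7 = 1/5
  u_1 = 1/5;  a_3 = 3;  u_2 = (u_1 − 3)/7 = -2/5
  u_2 = -2/5;  a_4 = 1;  u_3 = (u_2 − 1)/7 = -1/5
  u_3 = -1/5;  a_5 = 4;  u_4 = (u_3 − 4)/7 = -3/5
Digits: (0, 0, 2, 3, 1, 4).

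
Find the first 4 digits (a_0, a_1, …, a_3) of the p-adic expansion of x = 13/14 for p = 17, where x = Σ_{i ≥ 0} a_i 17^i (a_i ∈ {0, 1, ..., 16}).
(a_0, …, a_3) = (7, 13, 15, 10)

v_17(13/14) = 0 (numerator and denominator both coprime to 17), so x ∈ ℤ_17^×. Compute digits iteratively via a_i = x_i mod 17, x_{i+1} = (x_i − a_i)/17, with x_0 = x:
  x_0 = 13/14;  a_0 = 7;  x_1 = (x_0 − 7)/17 = -5/14
  x_1 = -5/14;  a_1 = 13;  x_2 = (x_1 − 13)/17 = -11/14
  x_2 = -11/14;  a_2 = 15;  x_3 = (x_2 − 15)/17 = -13/14
  x_3 = -13/14;  a_3 = 10;  x_4 = (x_3 − 10)/17 = -9/14
Digits: (7, 13, 15, 10).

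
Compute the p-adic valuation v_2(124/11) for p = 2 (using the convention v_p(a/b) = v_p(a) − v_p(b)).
v_2(124/11) = 2

Factor powers of 2 from the numerator and denominator of the reduced fraction: 124 = 2^2 · 31 and 11 = 2^0 · 11. Apply v_p(a/b) = v_p(a) − v_p(b): v_2(124/11) = 2 − 0 = 2.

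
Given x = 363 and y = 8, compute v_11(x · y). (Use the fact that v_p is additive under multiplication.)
v_11(2904) = 2

v_p(x) = 2 (factor: 363 = 11^2 · 3); v_p(y) = 0 (factor: 8 = 11^0 · 8). Additivity: v_p(xy) = v_p(x) + v_p(y) = 2 + 0 = 2. (Direct check: xy = 2904 = 11^2 · (24).)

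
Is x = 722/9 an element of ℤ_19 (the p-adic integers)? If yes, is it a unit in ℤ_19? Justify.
x ∈ ℤ_19 but not a unit; v_19(x) = 2 > 0

ℤ_19 = {x ∈ ℚ_19 : v_19(x) ≥ 0} and ℤ_19^× = {x ∈ ℤ_19 : v_19(x) = 0}. Here v_19(722/9) = v_19(num) − v_19(den) = 2; compare against these criteria.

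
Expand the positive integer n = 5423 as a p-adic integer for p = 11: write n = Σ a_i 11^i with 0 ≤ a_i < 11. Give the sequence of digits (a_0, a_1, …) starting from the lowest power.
(a_0, a_1, …) = (0, 9, 0, 4)

Repeated division by 11 gives the digits low-to-high: 5423 = 9·11^1 + 4·11^3. Digit sequence: (0, 9, 0, 4).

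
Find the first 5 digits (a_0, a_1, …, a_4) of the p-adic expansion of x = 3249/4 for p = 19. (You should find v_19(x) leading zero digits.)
(a_0, …, a_4) = (0, 0, 7, 14, 4)

v_19(3249/4) = 2, so a_0 = ... = a_1 = 0. Factor out: x = 19^2 · u with u = 9/4 a unit in ℤ_19. Expand u iteratively via a_{v+i} = u_i mod 19, u_{i+1} = (u_i − a_{v+i})/19:
  u_0 = 9/4;  a_2 = 7;  u_1 = (u_0 − 7)/19 = -1/4
  u_1 = -1/4;  a_3 = 14;  u_2 = (u_1 − 14)/19 = -3/4
  u_2 = -3/4;  a_4 = 4;  u_3 = (u_2 − 4)/19 = -1/4
Digits: (0, 0, 7, 14, 4).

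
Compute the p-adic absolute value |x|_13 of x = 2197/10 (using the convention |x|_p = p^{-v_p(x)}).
|2197/10|_13 = 1/2197

Step 1 — compute v_13(x) by factoring powers of 13 out of the numerator and denominator: v_13(2197/10) = 3. Step 2 — apply |x|_p = p^{-v_p(x)} = 13^{-3} = 1/2197.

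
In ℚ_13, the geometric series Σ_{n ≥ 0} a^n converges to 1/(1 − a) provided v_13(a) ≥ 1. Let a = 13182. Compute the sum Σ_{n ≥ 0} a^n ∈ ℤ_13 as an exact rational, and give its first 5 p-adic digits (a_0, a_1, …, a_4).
Σ a^n = 1/(1 − a) = -1/13181;  first 5 digits = (1, 0, 0, 6, 0)

v_13(a) = 3 ≥ 1, so the series converges in ℤ_13 to 1/(1 − a) = 1/(1 − 13182) = -1/13181. Expand this rational in ℤ_13: compute digits iteratively via d_i = x_i mod 13, x_{i+1} = (x_i − d_i)/13. The first 5 digits are (1, 0, 0, 6, 0).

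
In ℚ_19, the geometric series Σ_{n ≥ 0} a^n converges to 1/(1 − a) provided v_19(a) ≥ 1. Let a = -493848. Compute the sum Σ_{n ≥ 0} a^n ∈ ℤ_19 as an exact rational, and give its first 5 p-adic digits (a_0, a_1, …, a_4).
Σ a^n = 1/(1 − a) = 1/493849;  first 5 digits = (1, 0, 0, 4, 15)

v_19(a) = 3 ≥ 1, so the series converges in ℤ_19 to 1/(1 − a) = 1/(1 − (-493848)) = 1/493849. Expand this rational in ℤ_19: compute digits iteratively via d_i = x_i mod 19, x_{i+1} = (x_i − d_i)/19. The first 5 digits are (1, 0, 0, 4, 15).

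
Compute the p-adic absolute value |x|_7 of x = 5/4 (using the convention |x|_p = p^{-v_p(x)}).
|5/4|_7 = 1

Step 1 — compute v_7(x) by factoring powers of 7 out of the numerator and denominator: v_7(5/4) = 0. Step 2 — apply |x|_p = p^{-v_p(x)} = 7^{0} = 1.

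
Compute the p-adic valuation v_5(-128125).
v_5(-128125) = 5

v_5(n) is the largest exponent k such that 5^k divides n. Factor out: -128125 = -5^5 · 41. (Sign doesn't affect v_p.) So v_5(-128125) = 5.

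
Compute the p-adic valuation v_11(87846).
v_11(87846) = 4

v_11(n) is the largest exponent k such that 11^k divides n. Factor out: 87846 = 11^4 · 6. (Sign doesn't affect v_p.) So v_11(87846) = 4.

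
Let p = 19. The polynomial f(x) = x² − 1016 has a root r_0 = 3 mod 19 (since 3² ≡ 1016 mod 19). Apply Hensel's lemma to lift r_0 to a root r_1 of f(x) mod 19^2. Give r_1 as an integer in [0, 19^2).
r_1 = 231 (mod 361)

Hensel's recurrence: r_{i+1} = r_i − f(r_i)·(f′(r_i))^{-1} mod 19^{i+2}, with f′(x) = 2x. Iterate:
  r_0 = 3 (mod 19)
  r_1 = 231 (mod 361)
Final: r_1 = 231, and one checks f(r_1) ≡ 0 mod 19^2.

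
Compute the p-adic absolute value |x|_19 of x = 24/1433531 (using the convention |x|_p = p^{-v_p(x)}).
|24/1433531|_19 = 130321

Step 1 — compute v_19(x) by factoring powers of 19 out of the numerator and denominator: v_19(24/1433531) = -4. Step 2 — apply |x|_p = p^{-v_p(x)} = 19^{4} = 130321.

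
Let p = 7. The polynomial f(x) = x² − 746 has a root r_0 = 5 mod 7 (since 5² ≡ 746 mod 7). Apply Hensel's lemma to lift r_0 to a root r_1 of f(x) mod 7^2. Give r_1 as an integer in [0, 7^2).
r_1 = 33 (mod 49)

Hensel's recurrence: r_{i+1} = r_i − f(r_i)·(f′(r_i))^{-1} mod 7^{i+2}, with f′(x) = 2x. Iterate:
  r_0 = 5 (mod 7)
  r_1 = 33 (mod 49)
Final: r_1 = 33, and one checks f(r_1) ≡ 0 mod 7^2.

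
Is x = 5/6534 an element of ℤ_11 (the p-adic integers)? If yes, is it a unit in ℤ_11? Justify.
x ∉ ℤ_11 (v_11(x) = -2 < 0)

ℤ_11 = {x ∈ ℚ_11 : v_11(x) ≥ 0} and ℤ_11^× = {x ∈ ℤ_11 : v_11(x) = 0}. Here v_11(5/6534) = v_11(num) − v_11(den) = -2; compare against these criteria.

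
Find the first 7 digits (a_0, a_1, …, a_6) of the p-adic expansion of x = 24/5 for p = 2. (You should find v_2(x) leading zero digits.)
(a_0, …, a_6) = (0, 0, 0, 1, 1, 1, 0)

v_2(24/5) = 3, so a_0 = ... = a_2 = 0. Factor out: x = 2^3 · u with u = 3/5 a unit in ℤ_2. Expand u iteratively via a_{v+i} = u_i mod 2, u_{i+1} = (u_i − a_{v+i})/2:
  u_0 = 3/5;  a_3 = 1;  u_1 = (u_0 − 1)/2 = -1/5
  u_1 = -1/5;  a_4 = 1;  u_2 = (u_1 − 1)/2 = -3/5
  u_2 = -3/5;  a_5 = 1;  u_3 = (u_2 − 1)/2 = -4/5
  u_3 = -4/5;  a_6 = 0;  u_4 = (u_3 − 0)/2 = -2/5
Digits: (0, 0, 0, 1, 1, 1, 0).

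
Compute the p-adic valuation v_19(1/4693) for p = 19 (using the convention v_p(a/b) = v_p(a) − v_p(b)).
v_19(1/4693) = -2

Factor powers of 19 from the numerator and denominator of the reduced fraction: 1 = 19^0 · 1 and 4693 = 19^2 · 13. Apply v_p(a/b) = v_p(a) − v_p(b): v_19(1/4693) = 0 − 2 = -2.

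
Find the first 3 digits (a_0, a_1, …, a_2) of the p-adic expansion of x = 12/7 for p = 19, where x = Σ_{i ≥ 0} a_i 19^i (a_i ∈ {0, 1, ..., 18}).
(a_0, …, a_2) = (18, 10, 13)

v_19(12/7) = 0 (numerator and denominator both coprime to 19), so x ∈ ℤ_19^×. Compute digits iteratively via a_i = x_i mod 19, x_{i+1} = (x_i − a_i)/19, with x_0 = x:
  x_0 = 12/7;  a_0 = 18;  x_1 = (x_0 − 18)/19 = -6/7
  x_1 = -6/7;  a_1 = 10;  x_2 = (x_1 − 10)/19 = -4/7
  x_2 = -4/7;  a_2 = 13;  x_3 = (x_2 − 13)/19 = -5/7
Digits: (18, 10, 13).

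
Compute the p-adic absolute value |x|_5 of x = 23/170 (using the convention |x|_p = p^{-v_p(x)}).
|23/170|_5 = 5

Step 1 — compute v_5(x) by factoring powers of 5 out of the numerator and denominator: v_5(23/170) = -1. Step 2 — apply |x|_p = p^{-v_p(x)} = 5^{1} = 5.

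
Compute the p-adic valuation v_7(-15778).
v_7(-15778) = 3

v_7(n) is the largest exponent k such that 7^k divides n. Factor out: -15778 = -7^3 · 46. (Sign doesn't affect v_p.) So v_7(-15778) = 3.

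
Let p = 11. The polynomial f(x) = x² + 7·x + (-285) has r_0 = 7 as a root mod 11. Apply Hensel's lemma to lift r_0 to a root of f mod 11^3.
r_2 = 62 (mod 1331)

Hensel: r_{i+1} = r_i − f(r_i)·(f′(r_i))^{-1} mod 11^{i+2}, f′(x) = 2x + 7. Iterate:
  r_0 = 7 (mod 11)
  r_1 = 62 (mod 121)
  r_2 = 62 (mod 1331)
Final: r = 62 satisfies f(r) ≡ 0 mod 11^3.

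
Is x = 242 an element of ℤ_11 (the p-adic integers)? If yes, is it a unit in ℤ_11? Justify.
x ∈ ℤ_11 but not a unit; v_11(x) = 2 > 0

ℤ_11 = {x ∈ ℚ_11 : v_11(x) ≥ 0} and ℤ_11^× = {x ∈ ℤ_11 : v_11(x) = 0}. Here v_11(242) = v_11(num) − v_11(den) = 2; compare against these criteria.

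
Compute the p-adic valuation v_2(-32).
v_2(-32) = 5

v_2(n) is the largest exponent k such that 2^k divides n. Factor out: -32 = -2^5 · 1. (Sign doesn't affect v_p.) So v_2(-32) = 5.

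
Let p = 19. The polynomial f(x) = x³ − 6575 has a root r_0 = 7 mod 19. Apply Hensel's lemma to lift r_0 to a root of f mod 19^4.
r_3 = 14789 (mod 130321)

Hensel: r_{i+1} = r_i − f(r_i)/f′(r_i) mod 19^{i+2}, where f′(x) = 3x². Iterate:
  r_0 = 7 (mod 19)
  r_1 = 349 (mod 361)
  r_2 = 1071 (mod 6859)
  r_3 = 14789 (mod 130321)
Final: r = 14789 with f(r) ≡ 0 mod 19^4.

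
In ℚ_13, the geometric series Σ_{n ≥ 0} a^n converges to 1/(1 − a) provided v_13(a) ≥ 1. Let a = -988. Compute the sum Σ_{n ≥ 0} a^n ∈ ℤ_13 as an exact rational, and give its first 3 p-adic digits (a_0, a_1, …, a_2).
Σ a^n = 1/(1 − a) = 1/989;  first 3 digits = (1, 2, 11)

v_13(a) = 1 ≥ 1, so the series converges in ℤ_13 to 1/(1 − a) = 1/(1 − (-988)) = 1/989. Expand this rational in ℤ_13: compute digits iteratively via d_i = x_i mod 13, x_{i+1} = (x_i − d_i)/13. The first 3 digits are (1, 2, 11).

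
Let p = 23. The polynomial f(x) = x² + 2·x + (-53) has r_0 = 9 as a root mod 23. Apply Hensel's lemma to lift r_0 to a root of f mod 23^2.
r_1 = 377 (mod 529)

Hensel: r_{i+1} = r_i − f(r_i)·(f′(r_i))^{-1} mod 23^{i+2}, f′(x) = 2x + 2. Iterate:
  r_0 = 9 (mod 23)
  r_1 = 377 (mod 529)
Final: r = 377 satisfies f(r) ≡ 0 mod 23^2.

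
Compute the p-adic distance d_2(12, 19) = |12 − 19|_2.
d_2(12, 19) = 1

Step 1 — x − y = 12 − 19 = -7. Step 2 — v_2(-7) = 0 (factor: -7 = −(2^0 · 7); the sign does not affect v_p). Step 3 — |x − y|_2 = 2^{0} = 1.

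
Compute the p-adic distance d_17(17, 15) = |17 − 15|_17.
d_17(17, 15) = 1

Step 1 — x − y = 17 − 15 = 2. Step 2 — v_17(2) = 0 (factor: 2 = (17^0 · 2); the sign does not affect v_p). Step 3 — |x − y|_17 = 17^{0} = 1.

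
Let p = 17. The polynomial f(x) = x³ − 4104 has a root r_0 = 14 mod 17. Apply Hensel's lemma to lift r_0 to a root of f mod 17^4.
r_3 = 3040 (mod 83521)

Hensel: r_{i+1} = r_i − f(r_i)/f′(r_i) mod 17^{i+2}, where f′(x) = 3x². Iterate:
  r_0 = 14 (mod 17)
  r_1 = 150 (mod 289)
  r_2 = 3040 (mod 4913)
  r_3 = 3040 (mod 83521)
Final: r = 3040 with f(r) ≡ 0 mod 17^4.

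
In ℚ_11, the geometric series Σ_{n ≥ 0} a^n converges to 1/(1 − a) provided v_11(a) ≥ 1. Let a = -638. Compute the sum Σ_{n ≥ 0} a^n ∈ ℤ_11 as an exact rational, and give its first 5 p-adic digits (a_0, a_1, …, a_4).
Σ a^n = 1/(1 − a) = 1/639;  first 5 digits = (1, 8, 3, 3, 4)

v_11(a) = 1 ≥ 1, so the series converges in ℤ_11 to 1/(1 − a) = 1/(1 − (-638)) = 1/639. Expand this rational in ℤ_11: compute digits iteratively via d_i = x_i mod 11, x_{i+1} = (x_i − d_i)/11. The first 5 digits are (1, 8, 3, 3, 4).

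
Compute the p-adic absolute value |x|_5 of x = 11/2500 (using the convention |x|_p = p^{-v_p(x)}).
|11/2500|_5 = 625

Step 1 — compute v_5(x) by factoring powers of 5 out of the numerator and denominator: v_5(11/2500) = -4. Step 2 — apply |x|_p = p^{-v_p(x)} = 5^{4} = 625.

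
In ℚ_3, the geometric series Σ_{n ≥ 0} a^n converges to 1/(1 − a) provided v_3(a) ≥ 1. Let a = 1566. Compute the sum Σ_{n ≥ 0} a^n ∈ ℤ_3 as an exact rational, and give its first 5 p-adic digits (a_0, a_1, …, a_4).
Σ a^n = 1/(1 − a) = -1/1565;  first 5 digits = (1, 0, 0, 1, 1)

v_3(a) = 3 ≥ 1, so the series converges in ℤ_3 to 1/(1 − a) = 1/(1 − 1566) = -1/1565. Expand this rational in ℤ_3: compute digits iteratively via d_i = x_i mod 3, x_{i+1} = (x_i − d_i)/3. The first 5 digits are (1, 0, 0, 1, 1).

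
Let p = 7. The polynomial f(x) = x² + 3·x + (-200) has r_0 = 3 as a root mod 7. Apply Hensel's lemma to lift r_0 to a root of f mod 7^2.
r_1 = 45 (mod 49)

Hensel: r_{i+1} = r_i − f(r_i)·(f′(r_i))^{-1} mod 7^{i+2}, f′(x) = 2x + 3. Iterate:
  r_0 = 3 (mod 7)
  r_1 = 45 (mod 49)
Final: r = 45 satisfies f(r) ≡ 0 mod 7^2.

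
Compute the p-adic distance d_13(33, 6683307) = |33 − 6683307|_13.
d_13(33, 6683307) = 1/371293

Step 1 — x − y = 33 − 6683307 = -6683274. Step 2 — v_13(-6683274) = 5 (factor: -6683274 = −(13^5 · 18); the sign does not affect v_p). Step 3 — |x − y|_13 = 13^{-5} = 1/371293.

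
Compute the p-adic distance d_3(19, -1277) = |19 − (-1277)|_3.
d_3(19, -1277) = 1/81

Step 1 — x − y = 19 − (-1277) = 1296. Step 2 — v_3(1296) = 4 (factor: 1296 = (3^4 · 16); the sign does not affect v_p). Step 3 — |x − y|_3 = 3^{-4} = 1/81.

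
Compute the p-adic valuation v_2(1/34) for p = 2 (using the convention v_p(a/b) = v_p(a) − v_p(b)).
v_2(1/34) = -1

Factor powers of 2 from the numerator and denominator of the reduced fraction: 1 = 2^0 · 1 and 34 = 2^1 · 17. Apply v_p(a/b) = v_p(a) − v_p(b): v_2(1/34) = 0 − 1 = -1.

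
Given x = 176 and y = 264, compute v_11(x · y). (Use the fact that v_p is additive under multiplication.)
v_11(46464) = 2

v_p(x) = 1 (factor: 176 = 11^1 · 16); v_p(y) = 1 (factor: 264 = 11^1 · 24). Additivity: v_p(xy) = v_p(x) + v_p(y) = 1 + 1 = 2. (Direct check: xy = 46464 = 11^2 · (384).)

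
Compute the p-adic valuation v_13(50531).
v_13(50531) = 3

v_13(n) is the largest exponent k such that 13^k divides n. Factor out: 50531 = 13^3 · 23. (Sign doesn't affect v_p.) So v_13(50531) = 3.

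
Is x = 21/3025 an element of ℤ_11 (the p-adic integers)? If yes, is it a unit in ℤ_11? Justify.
x ∉ ℤ_11 (v_11(x) = -2 < 0)

ℤ_11 = {x ∈ ℚ_11 : v_11(x) ≥ 0} and ℤ_11^× = {x ∈ ℤ_11 : v_11(x) = 0}. Here v_11(21/3025) = v_11(num) − v_11(den) = -2; compare against these criteria.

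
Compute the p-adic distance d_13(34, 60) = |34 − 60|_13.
d_13(34, 60) = 1/13

Step 1 — x − y = 34 − 60 = -26. Step 2 — v_13(-26) = 1 (factor: -26 = −(13^1 · 2); the sign does not affect v_p). Step 3 — |x − y|_13 = 13^{-1} = 1/13.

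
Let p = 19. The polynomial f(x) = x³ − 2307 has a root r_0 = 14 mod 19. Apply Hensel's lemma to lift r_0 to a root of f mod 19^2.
r_1 = 90 (mod 361)

Hensel: r_{i+1} = r_i − f(r_i)/f′(r_i) mod 19^{i+2}, where f′(x) = 3x². Iterate:
  r_0 = 14 (mod 19)
  r_1 = 90 (mod 361)
Final: r = 90 with f(r) ≡ 0 mod 19^2.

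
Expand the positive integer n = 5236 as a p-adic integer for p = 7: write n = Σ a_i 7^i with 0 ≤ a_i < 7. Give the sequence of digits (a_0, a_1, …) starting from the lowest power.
(a_0, a_1, …) = (0, 6, 1, 1, 2)

Repeated division by 7 gives the digits low-to-high: 5236 = 6·7^1 + 1·7^2 + 1·7^3 + 2·7^4. Digit sequence: (0, 6, 1, 1, 2).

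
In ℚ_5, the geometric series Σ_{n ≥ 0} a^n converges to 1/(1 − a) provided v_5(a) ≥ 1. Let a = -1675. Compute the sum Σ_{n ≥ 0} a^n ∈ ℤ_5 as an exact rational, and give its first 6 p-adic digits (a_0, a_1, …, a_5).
Σ a^n = 1/(1 − a) = 1/1676;  first 6 digits = (1, 0, 3, 1, 1, 2)

v_5(a) = 2 ≥ 1, so the series converges in ℤ_5 to 1/(1 − a) = 1/(1 − (-1675)) = 1/1676. Expand this rational in ℤ_5: compute digits iteratively via d_i = x_i mod 5, x_{i+1} = (x_i − d_i)/5. The first 6 digits are (1, 0, 3, 1, 1, 2).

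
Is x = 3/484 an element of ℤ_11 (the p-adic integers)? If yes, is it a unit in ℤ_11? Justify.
x ∉ ℤ_11 (v_11(x) = -2 < 0)

ℤ_11 = {x ∈ ℚ_11 : v_11(x) ≥ 0} and ℤ_11^× = {x ∈ ℤ_11 : v_11(x) = 0}. Here v_11(3/484) = v_11(num) − v_11(den) = -2; compare against these criteria.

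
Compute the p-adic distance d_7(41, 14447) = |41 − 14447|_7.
d_7(41, 14447) = 1/2401

Step 1 — x − y = 41 − 14447 = -14406. Step 2 — v_7(-14406) = 4 (factor: -14406 = −(7^4 · 6); the sign does not affect v_p). Step 3 — |x − y|_7 = 7^{-4} = 1/2401.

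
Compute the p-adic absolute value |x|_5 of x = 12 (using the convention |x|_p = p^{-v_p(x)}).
|12|_5 = 1

Step 1 — compute v_5(x) by factoring powers of 5 out of the numerator and denominator: v_5(12) = 0. Step 2 — apply |x|_p = p^{-v_p(x)} = 5^{0} = 1.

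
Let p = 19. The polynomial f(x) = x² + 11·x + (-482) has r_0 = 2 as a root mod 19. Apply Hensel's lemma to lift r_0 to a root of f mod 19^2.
r_1 = 249 (mod 361)

Hensel: r_{i+1} = r_i − f(r_i)·(f′(r_i))^{-1} mod 19^{i+2}, f′(x) = 2x + 11. Iterate:
  r_0 = 2 (mod 19)
  r_1 = 249 (mod 361)
Final: r = 249 satisfies f(r) ≡ 0 mod 19^2.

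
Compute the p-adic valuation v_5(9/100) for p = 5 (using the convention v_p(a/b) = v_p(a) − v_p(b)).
v_5(9/100) = -2

Factor powers of 5 from the numerator and denominator of the reduced fraction: 9 = 5^0 · 9 and 100 = 5^2 · 4. Apply v_p(a/b) = v_p(a) − v_p(b): v_5(9/100) = 0 − 2 = -2.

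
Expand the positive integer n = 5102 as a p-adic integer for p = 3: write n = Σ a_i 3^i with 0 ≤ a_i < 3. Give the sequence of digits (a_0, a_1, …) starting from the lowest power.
(a_0, a_1, …) = (2, 2, 2, 2, 2, 2, 0, 2)

Repeated division by 3 gives the digits low-to-high: 5102 = 2 + 2·3^1 + 2·3^2 + 2·3^3 + 2·3^4 + 2·3^5 + 2·3^7. Digit sequence: (2, 2, 2, 2, 2, 2, 0, 2).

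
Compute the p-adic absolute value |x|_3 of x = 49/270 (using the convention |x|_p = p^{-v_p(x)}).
|49/270|_3 = 27

Step 1 — compute v_3(x) by factoring powers of 3 out of the numerator and denominator: v_3(49/270) = -3. Step 2 — apply |x|_p = p^{-v_p(x)} = 3^{3} = 27.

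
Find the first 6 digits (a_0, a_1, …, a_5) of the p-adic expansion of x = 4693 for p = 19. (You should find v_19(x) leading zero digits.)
(a_0, …, a_5) = (0, 0, 13, 0, 0, 0)

v_19(4693) = 2, so a_0 = ... = a_1 = 0. Factor out: x = 19^2 · u with u = 13 a unit in ℤ_19. Expand u iteratively via a_{v+i} = u_i mod 19, u_{i+1} = (u_i − a_{v+i})/19:
  u_0 = 13;  a_2 = 13;  u_1 = (u_0 − 13)/19 = 0
  u_1 = 0;  a_3 = 0;  u_2 = (u_1 − 0)/19 = 0
  u_2 = 0;  a_4 = 0;  u_3 = (u_2 − 0)/19 = 0
  u_3 = 0;  a_5 = 0;  u_4 = (u_3 − 0)/19 = 0
Digits: (0, 0, 13, 0, 0, 0).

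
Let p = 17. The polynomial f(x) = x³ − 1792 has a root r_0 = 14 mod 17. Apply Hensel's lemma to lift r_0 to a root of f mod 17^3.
r_2 = 4774 (mod 4913)

Hensel: r_{i+1} = r_i − f(r_i)/f′(r_i) mod 17^{i+2}, where f′(x) = 3x². Iterate:
  r_0 = 14 (mod 17)
  r_1 = 150 (mod 289)
  r_2 = 4774 (mod 4913)
Final: r = 4774 with f(r) ≡ 0 mod 17^3.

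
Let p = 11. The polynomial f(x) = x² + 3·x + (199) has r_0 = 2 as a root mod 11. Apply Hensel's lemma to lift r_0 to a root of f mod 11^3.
r_2 = 1234 (mod 1331)

Hensel: r_{i+1} = r_i − f(r_i)·(f′(r_i))^{-1} mod 11^{i+2}, f′(x) = 2x + 3. Iterate:
  r_0 = 2 (mod 11)
  r_1 = 24 (mod 121)
  r_2 = 1234 (mod 1331)
Final: r = 1234 satisfies f(r) ≡ 0 mod 11^3.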